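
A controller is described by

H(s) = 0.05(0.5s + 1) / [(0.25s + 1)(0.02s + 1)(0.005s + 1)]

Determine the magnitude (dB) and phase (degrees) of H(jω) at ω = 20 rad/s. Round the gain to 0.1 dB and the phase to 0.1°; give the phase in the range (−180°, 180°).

-20.8 dB, -21.9°

At ω = 20 rad/s:
zero (1 + j20·0.5) = 1 + j10 → |·| ≈ 10.05, ∠ ≈ 84.29°
pole (1 + j20·0.25) = 1 + j5 → |·| ≈ 5.099, ∠ ≈ 78.69°
pole (1 + j20·0.02) = 1 + j0.4 → |·| ≈ 1.077, ∠ ≈ 21.80°
pole (1 + j20·0.005) = 1 + j0.1 → |·| ≈ 1.005, ∠ ≈ 5.71°
|H| = 0.05 · 10.05 / (5.099 · 1.077 · 1.005) ≈ 0.091048
Gain = 20 log₁₀(0.091048) ≈ -20.81 dB
∠H = (84.29°) − (78.69° + 21.80° + 5.71°) = -21.91°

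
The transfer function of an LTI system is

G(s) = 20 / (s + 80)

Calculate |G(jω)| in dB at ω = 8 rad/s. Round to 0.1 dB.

At s = jω = j8:
pole (s+80): 80 + j8 → |·| = √(80²+8²) = √6464 ≈ 80.399, ∠ = arctan(8/80) ≈ 5.71°
|G| = 20 / 80.399 ≈ 0.24876
Gain = 20 log₁₀(0.24876) ≈ -12.08 dB

-12.1 dB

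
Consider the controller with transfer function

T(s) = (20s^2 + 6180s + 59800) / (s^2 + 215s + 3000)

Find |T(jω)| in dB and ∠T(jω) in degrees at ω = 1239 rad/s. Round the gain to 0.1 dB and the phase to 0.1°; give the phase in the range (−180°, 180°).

Substitute s = j1239:
Numerator: 20(j1239)^2 + 6180(j1239) + 59800 = -30642620 + j7657020
Denominator: (j1239)^2 + 215(j1239) + 3000 = -1532121 + j266385
|N| = √(30642620² + 7657020²) ≈ 3.1585e+07, ∠N ≈ 165.97°
|D| = √(1532121² + 266385²) ≈ 1.5551e+06, ∠D ≈ 170.14°
|T| = 3.1585e+07 / 1.5551e+06 ≈ 20.311
Gain = 20 log₁₀(20.311) ≈ 26.15 dB
∠T = 165.97° − 170.14° = -4.17°

26.2 dB, -4.2°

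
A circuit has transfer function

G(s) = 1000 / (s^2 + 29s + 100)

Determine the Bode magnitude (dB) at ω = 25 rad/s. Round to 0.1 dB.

1.0 dB

Substitute s = j25:
Numerator: 1000 = 1000 + j0
Denominator: (j25)^2 + 29(j25) + 100 = -525 + j725
|N| = √(1000² + 0²) ≈ 1000, ∠N ≈ 0.00°
|D| = √(525² + 725²) ≈ 895.13, ∠D ≈ 125.91°
|G| = 1000 / 895.13 ≈ 1.1172
Gain = 20 log₁₀(1.1172) ≈ 0.96 dB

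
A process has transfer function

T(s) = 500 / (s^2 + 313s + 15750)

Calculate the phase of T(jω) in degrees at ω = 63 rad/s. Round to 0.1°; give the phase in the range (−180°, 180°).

Substitute s = j63:
Numerator: 500 = 500 + j0
Denominator: (j63)^2 + 313(j63) + 15750 = 11781 + j19719
|N| = √(500² + 0²) ≈ 500, ∠N ≈ 0.00°
|D| = √(11781² + 19719²) ≈ 22970, ∠D ≈ 59.14°
∠T = 0.00° − 59.14° = -59.14°

-59.1°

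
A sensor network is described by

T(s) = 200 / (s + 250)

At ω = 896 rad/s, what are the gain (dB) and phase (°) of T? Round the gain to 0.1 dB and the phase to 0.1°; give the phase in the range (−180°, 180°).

-13.4 dB, -74.4°

Substitute s = j896:
Numerator: 200 = 200 + j0
Denominator: (j896) + 250 = 250 + j896
|N| = √(200² + 0²) ≈ 200, ∠N ≈ 0.00°
|D| = √(250² + 896²) ≈ 930.22, ∠D ≈ 74.41°
|T| = 200 / 930.22 ≈ 0.215
Gain = 20 log₁₀(0.215) ≈ -13.35 dB
∠T = 0.00° − 74.41° = -74.41°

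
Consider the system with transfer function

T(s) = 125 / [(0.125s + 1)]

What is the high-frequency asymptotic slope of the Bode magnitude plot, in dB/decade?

-20 dB/decade

Each pole contributes −20 dB/decade at high frequency; each zero contributes +20 dB/decade.
Net: 0 zero(s) − 1 pole(s) → -20 dB/decade.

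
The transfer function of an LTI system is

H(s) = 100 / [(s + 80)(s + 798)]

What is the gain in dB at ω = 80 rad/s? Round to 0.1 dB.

-59.2 dB

At s = jω = j80:
pole (s+80): 80 + j80 → |·| = √(80²+80²) = √12800 ≈ 113.14, ∠ = arctan(80/80) ≈ 45.00°
pole (s+798): 798 + j80 → |·| = √(798²+80²) = √643204 ≈ 802, ∠ = arctan(80/798) ≈ 5.72°
|H| = 100 / 90738 ≈ 0.0011021
Gain = 20 log₁₀(0.0011021) ≈ -59.16 dB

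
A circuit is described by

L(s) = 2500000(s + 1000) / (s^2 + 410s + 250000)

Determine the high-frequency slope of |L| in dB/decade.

-20 dB/decade

Each pole contributes −20 dB/decade at high frequency; each zero contributes +20 dB/decade.
Net: 1 zero(s) − 2 pole(s) → -20 dB/decade.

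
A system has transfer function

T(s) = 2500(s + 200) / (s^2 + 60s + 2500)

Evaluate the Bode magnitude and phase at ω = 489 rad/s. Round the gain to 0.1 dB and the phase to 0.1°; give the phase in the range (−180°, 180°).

At s = jω = j489:
zero (s+200): 200 + j489 → |·| = √(200²+489²) = √279121 ≈ 528.32, ∠ = arctan(489/200) ≈ 67.76°
quadratic: (j489)² + 60·j489 + 2500 = -236621 + j29340 → |·| ≈ 2.3843e+05, ∠ ≈ 172.93°
|T| = 2500 · 528.32 / 2.3843e+05 ≈ 5.5396
Gain = 20 log₁₀(5.5396) ≈ 14.87 dB
∠T = 67.76° − 172.93° = -105.17°

14.9 dB, -105.2°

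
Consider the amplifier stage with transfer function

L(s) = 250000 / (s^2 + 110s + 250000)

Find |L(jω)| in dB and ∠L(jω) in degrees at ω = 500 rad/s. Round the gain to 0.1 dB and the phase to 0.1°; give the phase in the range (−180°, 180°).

At s = jω = j500:
quadratic: (j500)² + 110·j500 + 250000 = 0 + j55000 → |·| ≈ 55000, ∠ ≈ 90.00°
|L| = 250000 / 55000 ≈ 4.5455
Gain = 20 log₁₀(4.5455) ≈ 13.15 dB
∠L = 0.00° − 90.00° = -90.00°

13.2 dB, -90.0°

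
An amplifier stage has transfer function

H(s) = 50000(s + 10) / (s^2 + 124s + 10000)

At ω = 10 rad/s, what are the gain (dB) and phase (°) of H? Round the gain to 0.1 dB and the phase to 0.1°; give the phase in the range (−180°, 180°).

At s = jω = j10:
zero (s+10): 10 + j10 → |·| = √(10²+10²) = √200 ≈ 14.142, ∠ = arctan(10/10) ≈ 45.00°
quadratic: (j10)² + 124·j10 + 10000 = 9900 + j1240 → |·| ≈ 9977.4, ∠ ≈ 7.14°
|H| = 50000 · 14.142 / 9977.4 ≈ 70.87
Gain = 20 log₁₀(70.87) ≈ 37.01 dB
∠H = 45.00° − 7.14° = 37.86°

37.0 dB, 37.9°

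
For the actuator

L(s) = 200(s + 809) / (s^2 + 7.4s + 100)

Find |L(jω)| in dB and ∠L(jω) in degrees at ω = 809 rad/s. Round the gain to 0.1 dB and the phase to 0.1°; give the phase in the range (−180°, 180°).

-9.1 dB, -134.5°

At s = jω = j809:
zero (s+809): 809 + j809 → |·| = √(809²+809²) = √1308962 ≈ 1144.1, ∠ = arctan(809/809) ≈ 45.00°
quadratic: (j809)² + 7.4·j809 + 100 = -654381 + j5986.6 → |·| ≈ 6.5441e+05, ∠ ≈ 179.48°
|L| = 200 · 1144.1 / 6.5441e+05 ≈ 0.34966
Gain = 20 log₁₀(0.34966) ≈ -9.13 dB
∠L = 45.00° − 179.48° = -134.48°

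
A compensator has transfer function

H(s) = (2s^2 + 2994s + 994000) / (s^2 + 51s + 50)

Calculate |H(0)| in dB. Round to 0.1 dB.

H(0) = 994000 / 50 = 19880
20 log₁₀(19880) ≈ 85.97 dB

86.0 dB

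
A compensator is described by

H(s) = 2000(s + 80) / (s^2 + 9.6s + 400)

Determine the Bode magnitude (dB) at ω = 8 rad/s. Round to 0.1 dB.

At s = jω = j8:
zero (s+80): 80 + j8 → |·| = √(80²+8²) = √6464 ≈ 80.399, ∠ = arctan(8/80) ≈ 5.71°
quadratic: (j8)² + 9.6·j8 + 400 = 336 + j76.8 → |·| ≈ 344.67, ∠ ≈ 12.88°
|H| = 2000 · 80.399 / 344.67 ≈ 466.53
Gain = 20 log₁₀(466.53) ≈ 53.38 dB

53.4 dB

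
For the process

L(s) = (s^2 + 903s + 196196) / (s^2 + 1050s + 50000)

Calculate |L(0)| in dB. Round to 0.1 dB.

L(0) = 196196 / 50000 ≈ 3.9239
20 log₁₀(3.9239) ≈ 11.87 dB

11.9 dB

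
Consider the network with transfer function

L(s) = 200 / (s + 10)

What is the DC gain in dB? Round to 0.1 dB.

26.0 dB

L(0) = 200 / 10 = 20
20 log₁₀(20) ≈ 26.02 dB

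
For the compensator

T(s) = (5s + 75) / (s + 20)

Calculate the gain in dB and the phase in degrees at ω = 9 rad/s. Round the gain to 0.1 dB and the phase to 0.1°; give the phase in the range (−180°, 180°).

Substitute s = j9:
Numerator: 5(j9) + 75 = 75 + j45
Denominator: (j9) + 20 = 20 + j9
|N| = √(75² + 45²) ≈ 87.464, ∠N ≈ 30.96°
|D| = √(20² + 9²) ≈ 21.932, ∠D ≈ 24.23°
|T| = 87.464 / 21.932 ≈ 3.988
Gain = 20 log₁₀(3.988) ≈ 12.02 dB
∠T = 30.96° − 24.23° = 6.73°

12.0 dB, 6.7°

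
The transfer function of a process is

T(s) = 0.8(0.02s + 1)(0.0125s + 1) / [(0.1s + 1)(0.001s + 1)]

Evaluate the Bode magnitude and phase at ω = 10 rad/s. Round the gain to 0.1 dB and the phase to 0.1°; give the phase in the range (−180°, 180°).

-4.7 dB, -27.1°

At ω = 10 rad/s:
zero (1 + j10·0.02) = 1 + j0.2 → |·| ≈ 1.0198, ∠ ≈ 11.31°
zero (1 + j10·0.0125) = 1 + j0.125 → |·| ≈ 1.0078, ∠ ≈ 7.13°
pole (1 + j10·0.1) = 1 + j1 → |·| ≈ 1.4142, ∠ ≈ 45.00°
pole (1 + j10·0.001) = 1 + j0.01 → |·| ≈ 1, ∠ ≈ 0.57°
|T| = 0.8 · 1.0198 · 1.0078 / (1.4142 · 1) ≈ 0.58139
Gain = 20 log₁₀(0.58139) ≈ -4.71 dB
∠T = (11.31° + 7.13°) − (45.00° + 0.57°) = -27.13°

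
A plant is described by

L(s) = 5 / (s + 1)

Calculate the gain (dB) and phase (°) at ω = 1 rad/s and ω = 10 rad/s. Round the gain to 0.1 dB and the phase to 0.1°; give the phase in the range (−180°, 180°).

At s = jω = j1:
pole (s+1): 1 + j1 → |·| = √(1²+1²) = √2 ≈ 1.4142, ∠ = arctan(1/1) ≈ 45.00°
|L| = 5 / 1.4142 ≈ 3.5356
Gain = 20 log₁₀(3.5356) ≈ 10.97 dB
∠L = 0.00° − 45.00° = -45.00°

At s = jω = j10:
pole (s+1): 1 + j10 → |·| = √(1²+10²) = √101 ≈ 10.05, ∠ = arctan(10/1) ≈ 84.29°
|L| = 5 / 10.05 ≈ 0.49751
Gain = 20 log₁₀(0.49751) ≈ -6.06 dB
∠L = 0.00° − 84.29° = -84.29°

ω = 1: 11.0 dB, -45.0°; ω = 10: -6.1 dB, -84.3°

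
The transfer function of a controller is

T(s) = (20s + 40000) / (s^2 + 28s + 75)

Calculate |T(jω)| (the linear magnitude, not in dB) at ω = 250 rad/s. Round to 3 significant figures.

Substitute s = j250:
Numerator: 20(j250) + 40000 = 40000 + j5000
Denominator: (j250)^2 + 28(j250) + 75 = -62425 + j7000
|N| = √(40000² + 5000²) ≈ 40311, ∠N ≈ 7.13°
|D| = √(62425² + 7000²) ≈ 62816, ∠D ≈ 173.60°
|T| = 40311 / 62816 ≈ 0.64173

0.642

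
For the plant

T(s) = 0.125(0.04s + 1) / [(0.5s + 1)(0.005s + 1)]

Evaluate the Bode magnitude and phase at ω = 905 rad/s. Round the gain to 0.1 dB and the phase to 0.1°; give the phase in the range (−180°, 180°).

At ω = 905 rad/s:
zero (1 + j905·0.04) = 1 + j36.2 → |·| ≈ 36.214, ∠ ≈ 88.42°
pole (1 + j905·0.5) = 1 + j452.5 → |·| ≈ 452.5, ∠ ≈ 89.87°
pole (1 + j905·0.005) = 1 + j4.525 → |·| ≈ 4.6342, ∠ ≈ 77.54°
|T| = 0.125 · 36.214 / (452.5 · 4.6342) ≈ 0.0021587
Gain = 20 log₁₀(0.0021587) ≈ -53.32 dB
∠T = (88.42°) − (89.87° + 77.54°) = -78.99°

-53.3 dB, -79.0°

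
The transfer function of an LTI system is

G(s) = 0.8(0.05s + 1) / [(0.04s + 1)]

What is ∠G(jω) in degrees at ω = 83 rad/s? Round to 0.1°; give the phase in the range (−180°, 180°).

At ω = 83 rad/s:
zero (1 + j83·0.05) = 1 + j4.15 → |·| ≈ 4.2688, ∠ ≈ 76.45°
pole (1 + j83·0.04) = 1 + j3.32 → |·| ≈ 3.4673, ∠ ≈ 73.24°
∠G = (76.45°) − (73.24°) = 3.21°

3.2°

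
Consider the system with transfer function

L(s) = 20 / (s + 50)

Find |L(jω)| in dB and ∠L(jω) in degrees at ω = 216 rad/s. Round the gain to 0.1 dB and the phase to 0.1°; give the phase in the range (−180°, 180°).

-20.9 dB, -77.0°

Substitute s = j216:
Numerator: 20 = 20 + j0
Denominator: (j216) + 50 = 50 + j216
|N| = √(20² + 0²) ≈ 20, ∠N ≈ 0.00°
|D| = √(50² + 216²) ≈ 221.71, ∠D ≈ 76.97°
|L| = 20 / 221.71 ≈ 0.090208
Gain = 20 log₁₀(0.090208) ≈ -20.90 dB
∠L = 0.00° − 76.97° = -76.97°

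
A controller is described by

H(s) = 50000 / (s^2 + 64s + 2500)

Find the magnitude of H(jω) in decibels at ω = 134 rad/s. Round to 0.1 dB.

9.0 dB

At s = jω = j134:
quadratic: (j134)² + 64·j134 + 2500 = -15456 + j8576 → |·| ≈ 17676, ∠ ≈ 150.98°
|H| = 50000 / 17676 ≈ 2.8287
Gain = 20 log₁₀(2.8287) ≈ 9.03 dB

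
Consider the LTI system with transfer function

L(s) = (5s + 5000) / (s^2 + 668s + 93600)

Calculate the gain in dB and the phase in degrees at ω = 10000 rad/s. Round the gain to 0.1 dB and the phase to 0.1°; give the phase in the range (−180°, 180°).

-66.0 dB, -91.9°

Substitute s = j10000:
Numerator: 5(j10000) + 5000 = 5000 + j50000
Denominator: (j10000)^2 + 668(j10000) + 93600 = -99906400 + j6680000
|N| = √(5000² + 50000²) ≈ 50249, ∠N ≈ 84.29°
|D| = √(99906400² + 6680000²) ≈ 1.0013e+08, ∠D ≈ 176.17°
|L| = 50249 / 1.0013e+08 ≈ 0.00050184
Gain = 20 log₁₀(0.00050184) ≈ -65.99 dB
∠L = 84.29° − 176.17° = -91.88°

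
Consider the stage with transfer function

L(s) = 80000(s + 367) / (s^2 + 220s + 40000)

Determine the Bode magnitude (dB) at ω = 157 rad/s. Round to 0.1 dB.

At s = jω = j157:
zero (s+367): 367 + j157 → |·| = √(367²+157²) = √159338 ≈ 399.17, ∠ = arctan(157/367) ≈ 23.16°
quadratic: (j157)² + 220·j157 + 40000 = 15351 + j34540 → |·| ≈ 37798, ∠ ≈ 66.04°
|L| = 80000 · 399.17 / 37798 ≈ 844.85
Gain = 20 log₁₀(844.85) ≈ 58.54 dB

58.5 dB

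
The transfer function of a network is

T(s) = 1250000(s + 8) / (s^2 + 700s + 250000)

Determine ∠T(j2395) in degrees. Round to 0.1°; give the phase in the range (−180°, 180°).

-73.2°

At s = jω = j2395:
zero (s+8): 8 + j2395 → |·| = √(8²+2395²) = √5736089 ≈ 2395, ∠ = arctan(2395/8) ≈ 89.81°
quadratic: (j2395)² + 700·j2395 + 250000 = -5486025 + j1676500 → |·| ≈ 5.7365e+06, ∠ ≈ 163.01°
∠T = 89.81° − 163.01° = -73.20°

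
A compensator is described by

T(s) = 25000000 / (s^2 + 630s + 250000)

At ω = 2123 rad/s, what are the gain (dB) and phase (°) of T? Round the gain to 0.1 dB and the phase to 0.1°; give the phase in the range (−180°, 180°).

15.0 dB, -162.6°

At s = jω = j2123:
quadratic: (j2123)² + 630·j2123 + 250000 = -4257129 + j1337490 → |·| ≈ 4.4623e+06, ∠ ≈ 162.56°
|T| = 25000000 / 4.4623e+06 ≈ 5.6025
Gain = 20 log₁₀(5.6025) ≈ 14.97 dB
∠T = 0.00° − 162.56° = -162.56°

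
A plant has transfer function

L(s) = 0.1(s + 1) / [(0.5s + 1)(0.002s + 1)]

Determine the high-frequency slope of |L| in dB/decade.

Each pole contributes −20 dB/decade at high frequency; each zero contributes +20 dB/decade.
Net: 1 zero(s) − 2 pole(s) → -20 dB/decade.

-20 dB/decade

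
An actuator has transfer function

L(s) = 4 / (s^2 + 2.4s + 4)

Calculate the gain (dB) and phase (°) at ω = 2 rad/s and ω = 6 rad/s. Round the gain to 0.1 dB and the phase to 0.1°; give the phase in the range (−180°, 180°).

ω = 2: -1.6 dB, -90.0°; ω = 6: -18.9 dB, -155.8°

At s = jω = j2:
quadratic: (j2)² + 2.4·j2 + 4 = 0 + j4.8 → |·| ≈ 4.8, ∠ ≈ 90.00°
|L| = 4 / 4.8 ≈ 0.83333
Gain = 20 log₁₀(0.83333) ≈ -1.58 dB
∠L = 0.00° − 90.00° = -90.00°

At s = jω = j6:
quadratic: (j6)² + 2.4·j6 + 4 = -32 + j14.4 → |·| ≈ 35.091, ∠ ≈ 155.77°
|L| = 4 / 35.091 ≈ 0.11399
Gain = 20 log₁₀(0.11399) ≈ -18.86 dB
∠L = 0.00° − 155.77° = -155.77°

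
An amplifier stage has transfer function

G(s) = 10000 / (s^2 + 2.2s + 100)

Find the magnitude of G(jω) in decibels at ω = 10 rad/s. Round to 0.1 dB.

At s = jω = j10:
quadratic: (j10)² + 2.2·j10 + 100 = 0 + j22 → |·| ≈ 22, ∠ ≈ 90.00°
|G| = 10000 / 22 ≈ 454.55
Gain = 20 log₁₀(454.55) ≈ 53.15 dB

53.2 dB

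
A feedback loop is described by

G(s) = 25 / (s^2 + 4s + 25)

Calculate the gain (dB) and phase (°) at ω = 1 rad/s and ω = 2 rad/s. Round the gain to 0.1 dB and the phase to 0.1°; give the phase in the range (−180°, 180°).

At s = jω = j1:
quadratic: (j1)² + 4·j1 + 25 = 24 + j4 → |·| ≈ 24.331, ∠ ≈ 9.46°
|G| = 25 / 24.331 ≈ 1.0275
Gain = 20 log₁₀(1.0275) ≈ 0.24 dB
∠G = 0.00° − 9.46° = -9.46°

At s = jω = j2:
quadratic: (j2)² + 4·j2 + 25 = 21 + j8 → |·| ≈ 22.472, ∠ ≈ 20.85°
|G| = 25 / 22.472 ≈ 1.1125
Gain = 20 log₁₀(1.1125) ≈ 0.93 dB
∠G = 0.00° − 20.85° = -20.85°

ω = 1: 0.2 dB, -9.5°; ω = 2: 0.9 dB, -20.9°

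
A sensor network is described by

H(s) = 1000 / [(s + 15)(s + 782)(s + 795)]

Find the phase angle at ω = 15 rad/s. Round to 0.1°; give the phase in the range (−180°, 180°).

At s = jω = j15:
pole (s+15): 15 + j15 → |·| = √(15²+15²) = √450 ≈ 21.213, ∠ = arctan(15/15) ≈ 45.00°
pole (s+782): 782 + j15 → |·| = √(782²+15²) = √611749 ≈ 782.14, ∠ = arctan(15/782) ≈ 1.10°
pole (s+795): 795 + j15 → |·| = √(795²+15²) = √632250 ≈ 795.14, ∠ = arctan(15/795) ≈ 1.08°
∠H = 0.00° − 47.18° = -47.18°

-47.2°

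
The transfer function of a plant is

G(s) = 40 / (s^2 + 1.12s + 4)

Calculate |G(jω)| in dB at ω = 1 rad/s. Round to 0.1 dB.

At s = jω = j1:
quadratic: (j1)² + 1.12·j1 + 4 = 3 + j1.12 → |·| ≈ 3.2022, ∠ ≈ 20.47°
|G| = 40 / 3.2022 ≈ 12.491
Gain = 20 log₁₀(12.491) ≈ 21.93 dB

21.9 dB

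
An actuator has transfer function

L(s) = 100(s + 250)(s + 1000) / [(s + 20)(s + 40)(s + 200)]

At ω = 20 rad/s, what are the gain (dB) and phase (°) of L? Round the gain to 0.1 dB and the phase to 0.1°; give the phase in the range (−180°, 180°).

At s = jω = j20:
zero (s+250): 250 + j20 → |·| = √(250²+20²) = √62900 ≈ 250.8, ∠ = arctan(20/250) ≈ 4.57°
zero (s+1000): 1000 + j20 → |·| = √(1000²+20²) = √1000400 ≈ 1000.2, ∠ = arctan(20/1000) ≈ 1.15°
pole (s+20): 20 + j20 → |·| = √(20²+20²) = √800 ≈ 28.284, ∠ = arctan(20/20) ≈ 45.00°
pole (s+40): 40 + j20 → |·| = √(40²+20²) = √2000 ≈ 44.721, ∠ = arctan(20/40) ≈ 26.57°
pole (s+200): 200 + j20 → |·| = √(200²+20²) = √40400 ≈ 201, ∠ = arctan(20/200) ≈ 5.71°
|L| = 100 · 2.5085e+05 / 2.5424e+05 ≈ 98.667
Gain = 20 log₁₀(98.667) ≈ 39.88 dB
∠L = 5.72° − 77.28° = -71.56°

39.9 dB, -71.6°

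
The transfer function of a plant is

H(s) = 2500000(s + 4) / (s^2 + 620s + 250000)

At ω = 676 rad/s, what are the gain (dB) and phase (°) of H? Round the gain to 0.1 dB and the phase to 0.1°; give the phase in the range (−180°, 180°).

71.2 dB, -26.6°

At s = jω = j676:
zero (s+4): 4 + j676 → |·| = √(4²+676²) = √456992 ≈ 676.01, ∠ = arctan(676/4) ≈ 89.66°
quadratic: (j676)² + 620·j676 + 250000 = -206976 + j419120 → |·| ≈ 4.6744e+05, ∠ ≈ 116.28°
|H| = 2500000 · 676.01 / 4.6744e+05 ≈ 3615.5
Gain = 20 log₁₀(3615.5) ≈ 71.16 dB
∠H = 89.66° − 116.28° = -26.62°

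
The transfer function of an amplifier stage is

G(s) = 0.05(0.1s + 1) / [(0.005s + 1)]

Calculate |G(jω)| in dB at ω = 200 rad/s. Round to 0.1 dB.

-3.0 dB

At ω = 200 rad/s:
zero (1 + j200·0.1) = 1 + j20 → |·| ≈ 20.025, ∠ ≈ 87.14°
pole (1 + j200·0.005) = 1 + j1 → |·| ≈ 1.4142, ∠ ≈ 45.00°
|G| = 0.05 · 20.025 / (1.4142) ≈ 0.708
Gain = 20 log₁₀(0.708) ≈ -3.00 dB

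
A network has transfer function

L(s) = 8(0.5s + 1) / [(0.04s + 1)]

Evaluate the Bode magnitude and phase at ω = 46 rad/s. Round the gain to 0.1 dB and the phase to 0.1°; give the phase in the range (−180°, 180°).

38.9 dB, 26.0°

At ω = 46 rad/s:
zero (1 + j46·0.5) = 1 + j23 → |·| ≈ 23.022, ∠ ≈ 87.51°
pole (1 + j46·0.04) = 1 + j1.84 → |·| ≈ 2.0942, ∠ ≈ 61.48°
|L| = 8 · 23.022 / (2.0942) ≈ 87.946
Gain = 20 log₁₀(87.946) ≈ 38.88 dB
∠L = (87.51°) − (61.48°) = 26.03°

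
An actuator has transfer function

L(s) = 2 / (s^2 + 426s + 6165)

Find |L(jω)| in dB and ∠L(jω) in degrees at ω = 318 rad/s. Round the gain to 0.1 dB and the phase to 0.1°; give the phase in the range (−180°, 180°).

Substitute s = j318:
Numerator: 2 = 2 + j0
Denominator: (j318)^2 + 426(j318) + 6165 = -94959 + j135468
|N| = √(2² + 0²) ≈ 2, ∠N ≈ 0.00°
|D| = √(94959² + 135468²) ≈ 1.6544e+05, ∠D ≈ 125.03°
|L| = 2 / 1.6544e+05 ≈ 1.2089e-05
Gain = 20 log₁₀(1.2089e-05) ≈ -98.35 dB
∠L = 0.00° − 125.03° = -125.03°

-98.4 dB, -125.0°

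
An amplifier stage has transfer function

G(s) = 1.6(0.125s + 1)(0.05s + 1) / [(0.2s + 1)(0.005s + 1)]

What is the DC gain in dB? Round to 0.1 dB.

4.1 dB

G(0) = 1.6 · 1 / 1 = 1.6
20 log₁₀(1.6) ≈ 4.08 dB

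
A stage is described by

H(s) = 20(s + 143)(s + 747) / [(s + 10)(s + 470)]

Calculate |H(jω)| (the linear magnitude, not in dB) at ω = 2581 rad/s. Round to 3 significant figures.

At s = jω = j2581:
zero (s+143): 143 + j2581 → |·| = √(143²+2581²) = √6682010 ≈ 2585, ∠ = arctan(2581/143) ≈ 86.83°
zero (s+747): 747 + j2581 → |·| = √(747²+2581²) = √7219570 ≈ 2686.9, ∠ = arctan(2581/747) ≈ 73.86°
pole (s+10): 10 + j2581 → |·| = √(10²+2581²) = √6661661 ≈ 2581, ∠ = arctan(2581/10) ≈ 89.78°
pole (s+470): 470 + j2581 → |·| = √(470²+2581²) = √6882461 ≈ 2623.4, ∠ = arctan(2581/470) ≈ 79.68°
|H| = 20 · 6.9456e+06 / 6.771e+06 ≈ 20.516

20.5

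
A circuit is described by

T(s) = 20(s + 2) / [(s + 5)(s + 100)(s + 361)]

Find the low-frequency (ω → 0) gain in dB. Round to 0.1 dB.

-73.1 dB

T(0) = 20·2 / (5·100·361) ≈ 0.00022161
20 log₁₀(0.00022161) ≈ -73.09 dB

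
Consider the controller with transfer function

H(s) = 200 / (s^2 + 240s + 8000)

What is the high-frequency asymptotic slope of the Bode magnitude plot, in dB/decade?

-40 dB/decade

Each pole contributes −20 dB/decade at high frequency; each zero contributes +20 dB/decade.
Net: 0 zero(s) − 2 pole(s) → -40 dB/decade.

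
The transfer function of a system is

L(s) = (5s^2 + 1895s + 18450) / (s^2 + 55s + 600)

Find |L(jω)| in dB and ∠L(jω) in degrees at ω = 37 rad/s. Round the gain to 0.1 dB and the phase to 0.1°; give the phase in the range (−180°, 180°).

30.3 dB, -30.1°

Substitute s = j37:
Numerator: 5(j37)^2 + 1895(j37) + 18450 = 11605 + j70115
Denominator: (j37)^2 + 55(j37) + 600 = -769 + j2035
|N| = √(11605² + 70115²) ≈ 71069, ∠N ≈ 80.60°
|D| = √(769² + 2035²) ≈ 2175.5, ∠D ≈ 110.70°
|L| = 71069 / 2175.5 ≈ 32.668
Gain = 20 log₁₀(32.668) ≈ 30.28 dB
∠L = 80.60° − 110.70° = -30.10°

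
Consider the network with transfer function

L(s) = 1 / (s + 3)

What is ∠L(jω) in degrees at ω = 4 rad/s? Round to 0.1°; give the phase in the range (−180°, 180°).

-53.1°

Substitute s = j4:
Numerator: 1 = 1 + j0
Denominator: (j4) + 3 = 3 + j4
|N| = √(1² + 0²) ≈ 1, ∠N ≈ 0.00°
|D| = √(3² + 4²) ≈ 5, ∠D ≈ 53.13°
∠L = 0.00° − 53.13° = -53.13°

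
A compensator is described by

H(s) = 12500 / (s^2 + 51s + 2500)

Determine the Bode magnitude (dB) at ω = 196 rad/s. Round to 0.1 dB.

-9.5 dB

At s = jω = j196:
quadratic: (j196)² + 51·j196 + 2500 = -35916 + j9996 → |·| ≈ 37281, ∠ ≈ 164.45°
|H| = 12500 / 37281 ≈ 0.33529
Gain = 20 log₁₀(0.33529) ≈ -9.49 dB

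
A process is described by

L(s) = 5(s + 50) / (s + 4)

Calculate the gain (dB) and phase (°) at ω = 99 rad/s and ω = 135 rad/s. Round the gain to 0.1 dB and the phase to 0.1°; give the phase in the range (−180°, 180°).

ω = 99: 15.0 dB, -24.5°; ω = 135: 14.5 dB, -18.6°

At s = jω = j99:
zero (s+50): 50 + j99 → |·| = √(50²+99²) = √12301 ≈ 110.91, ∠ = arctan(99/50) ≈ 63.20°
pole (s+4): 4 + j99 → |·| = √(4²+99²) = √9817 ≈ 99.081, ∠ = arctan(99/4) ≈ 87.69°
|L| = 5 · 110.91 / 99.081 ≈ 5.5969
Gain = 20 log₁₀(5.5969) ≈ 14.96 dB
∠L = 63.20° − 87.69° = -24.49°

At s = jω = j135:
zero (s+50): 50 + j135 → |·| = √(50²+135²) = √20725 ≈ 143.96, ∠ = arctan(135/50) ≈ 69.68°
pole (s+4): 4 + j135 → |·| = √(4²+135²) = √18241 ≈ 135.06, ∠ = arctan(135/4) ≈ 88.30°
|L| = 5 · 143.96 / 135.06 ≈ 5.3295
Gain = 20 log₁₀(5.3295) ≈ 14.53 dB
∠L = 69.68° − 88.30° = -18.62°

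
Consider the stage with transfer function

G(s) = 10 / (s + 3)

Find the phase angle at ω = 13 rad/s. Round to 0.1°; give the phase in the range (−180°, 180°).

At s = jω = j13:
pole (s+3): 3 + j13 → |·| = √(3²+13²) = √178 ≈ 13.342, ∠ = arctan(13/3) ≈ 77.01°
∠G = 0.00° − 77.01° = -77.01°

-77.0°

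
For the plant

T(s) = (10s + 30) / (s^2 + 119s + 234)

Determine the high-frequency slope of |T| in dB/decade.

Each pole contributes −20 dB/decade at high frequency; each zero contributes +20 dB/decade.
Net: 1 zero(s) − 2 pole(s) → -20 dB/decade.

-20 dB/decade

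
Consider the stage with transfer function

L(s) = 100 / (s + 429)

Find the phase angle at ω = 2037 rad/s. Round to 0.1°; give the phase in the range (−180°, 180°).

-78.1°

Substitute s = j2037:
Numerator: 100 = 100 + j0
Denominator: (j2037) + 429 = 429 + j2037
|N| = √(100² + 0²) ≈ 100, ∠N ≈ 0.00°
|D| = √(429² + 2037²) ≈ 2081.7, ∠D ≈ 78.11°
∠L = 0.00° − 78.11° = -78.11°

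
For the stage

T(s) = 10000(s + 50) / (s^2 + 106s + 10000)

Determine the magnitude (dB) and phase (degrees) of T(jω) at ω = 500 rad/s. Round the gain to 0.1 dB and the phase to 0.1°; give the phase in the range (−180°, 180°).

26.2 dB, -83.3°

At s = jω = j500:
zero (s+50): 50 + j500 → |·| = √(50²+500²) = √252500 ≈ 502.49, ∠ = arctan(500/50) ≈ 84.29°
quadratic: (j500)² + 106·j500 + 10000 = -240000 + j53000 → |·| ≈ 2.4578e+05, ∠ ≈ 167.55°
|T| = 10000 · 502.49 / 2.4578e+05 ≈ 20.445
Gain = 20 log₁₀(20.445) ≈ 26.21 dB
∠T = 84.29° − 167.55° = -83.26°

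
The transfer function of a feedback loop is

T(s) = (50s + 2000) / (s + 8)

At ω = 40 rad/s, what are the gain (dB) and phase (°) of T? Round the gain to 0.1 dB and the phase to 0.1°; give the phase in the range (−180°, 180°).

36.8 dB, -33.7°

Substitute s = j40:
Numerator: 50(j40) + 2000 = 2000 + j2000
Denominator: (j40) + 8 = 8 + j40
|N| = √(2000² + 2000²) ≈ 2828.4, ∠N ≈ 45.00°
|D| = √(8² + 40²) ≈ 40.792, ∠D ≈ 78.69°
|T| = 2828.4 / 40.792 ≈ 69.337
Gain = 20 log₁₀(69.337) ≈ 36.82 dB
∠T = 45.00° − 78.69° = -33.69°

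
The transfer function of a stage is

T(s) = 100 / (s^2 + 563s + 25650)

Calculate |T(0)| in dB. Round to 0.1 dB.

-48.2 dB

T(0) = 100 / 25650 ≈ 0.0038986
20 log₁₀(0.0038986) ≈ -48.18 dB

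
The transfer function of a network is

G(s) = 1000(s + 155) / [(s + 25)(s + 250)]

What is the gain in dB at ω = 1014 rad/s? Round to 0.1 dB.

At s = jω = j1014:
zero (s+155): 155 + j1014 → |·| = √(155²+1014²) = √1052221 ≈ 1025.8, ∠ = arctan(1014/155) ≈ 81.31°
pole (s+25): 25 + j1014 → |·| = √(25²+1014²) = √1028821 ≈ 1014.3, ∠ = arctan(1014/25) ≈ 88.59°
pole (s+250): 250 + j1014 → |·| = √(250²+1014²) = √1090696 ≈ 1044.4, ∠ = arctan(1014/250) ≈ 76.15°
|G| = 1000 · 1025.8 / 1.0593e+06 ≈ 0.96838
Gain = 20 log₁₀(0.96838) ≈ -0.28 dB

-0.3 dB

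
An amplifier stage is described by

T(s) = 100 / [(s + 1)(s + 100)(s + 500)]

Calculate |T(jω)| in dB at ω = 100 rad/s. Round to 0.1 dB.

At s = jω = j100:
pole (s+1): 1 + j100 → |·| = √(1²+100²) = √10001 ≈ 100, ∠ = arctan(100/1) ≈ 89.43°
pole (s+100): 100 + j100 → |·| = √(100²+100²) = √20000 ≈ 141.42, ∠ = arctan(100/100) ≈ 45.00°
pole (s+500): 500 + j100 → |·| = √(500²+100²) = √260000 ≈ 509.9, ∠ = arctan(100/500) ≈ 11.31°
|T| = 100 / 7.211e+06 ≈ 1.3868e-05
Gain = 20 log₁₀(1.3868e-05) ≈ -97.16 dB

-97.2 dB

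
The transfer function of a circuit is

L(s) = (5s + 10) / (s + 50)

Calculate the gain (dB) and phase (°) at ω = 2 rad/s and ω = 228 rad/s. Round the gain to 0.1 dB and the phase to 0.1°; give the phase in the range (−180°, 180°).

ω = 2: -11.0 dB, 42.7°; ω = 228: 13.8 dB, 11.9°

Substitute s = j2:
Numerator: 5(j2) + 10 = 10 + j10
Denominator: (j2) + 50 = 50 + j2
|N| = √(10² + 10²) ≈ 14.142, ∠N ≈ 45.00°
|D| = √(50² + 2²) ≈ 50.04, ∠D ≈ 2.29°
|L| = 14.142 / 50.04 ≈ 0.28261
Gain = 20 log₁₀(0.28261) ≈ -10.98 dB
∠L = 45.00° − 2.29° = 42.71°

Substitute s = j228:
Numerator: 5(j228) + 10 = 10 + j1140
Denominator: (j228) + 50 = 50 + j228
|N| = √(10² + 1140²) ≈ 1140, ∠N ≈ 89.50°
|D| = √(50² + 228²) ≈ 233.42, ∠D ≈ 77.63°
|L| = 1140 / 233.42 ≈ 4.8839
Gain = 20 log₁₀(4.8839) ≈ 13.78 dB
∠L = 89.50° − 77.63° = 11.87°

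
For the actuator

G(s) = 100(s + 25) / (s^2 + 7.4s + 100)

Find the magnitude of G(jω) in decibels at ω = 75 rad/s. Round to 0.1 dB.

At s = jω = j75:
zero (s+25): 25 + j75 → |·| = √(25²+75²) = √6250 ≈ 79.057, ∠ = arctan(75/25) ≈ 71.57°
quadratic: (j75)² + 7.4·j75 + 100 = -5525 + j555 → |·| ≈ 5552.8, ∠ ≈ 174.26°
|G| = 100 · 79.057 / 5552.8 ≈ 1.4237
Gain = 20 log₁₀(1.4237) ≈ 3.07 dB

3.1 dB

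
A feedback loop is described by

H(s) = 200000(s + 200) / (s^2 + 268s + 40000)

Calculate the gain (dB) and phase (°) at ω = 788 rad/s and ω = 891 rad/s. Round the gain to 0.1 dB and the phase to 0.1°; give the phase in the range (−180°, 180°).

At s = jω = j788:
zero (s+200): 200 + j788 → |·| = √(200²+788²) = √660944 ≈ 812.98, ∠ = arctan(788/200) ≈ 75.76°
quadratic: (j788)² + 268·j788 + 40000 = -580944 + j211184 → |·| ≈ 6.1814e+05, ∠ ≈ 160.02°
|H| = 200000 · 812.98 / 6.1814e+05 ≈ 263.04
Gain = 20 log₁₀(263.04) ≈ 48.40 dB
∠H = 75.76° − 160.02° = -84.26°

At s = jω = j891:
zero (s+200): 200 + j891 → |·| = √(200²+891²) = √833881 ≈ 913.17, ∠ = arctan(891/200) ≈ 77.35°
quadratic: (j891)² + 268·j891 + 40000 = -753881 + j238788 → |·| ≈ 7.9079e+05, ∠ ≈ 162.42°
|H| = 200000 · 913.17 / 7.9079e+05 ≈ 230.95
Gain = 20 log₁₀(230.95) ≈ 47.27 dB
∠H = 77.35° − 162.42° = -85.07°

ω = 788: 48.4 dB, -84.3°; ω = 891: 47.3 dB, -85.1°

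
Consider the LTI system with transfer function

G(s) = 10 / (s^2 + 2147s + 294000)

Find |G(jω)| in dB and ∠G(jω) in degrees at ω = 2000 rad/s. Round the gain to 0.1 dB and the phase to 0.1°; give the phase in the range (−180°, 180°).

Substitute s = j2000:
Numerator: 10 = 10 + j0
Denominator: (j2000)^2 + 2147(j2000) + 294000 = -3706000 + j4294000
|N| = √(10² + 0²) ≈ 10, ∠N ≈ 0.00°
|D| = √(3706000² + 4294000²) ≈ 5.6721e+06, ∠D ≈ 130.80°
|G| = 10 / 5.6721e+06 ≈ 1.763e-06
Gain = 20 log₁₀(1.763e-06) ≈ -115.07 dB
∠G = 0.00° − 130.80° = -130.80°

-115.1 dB, -130.8°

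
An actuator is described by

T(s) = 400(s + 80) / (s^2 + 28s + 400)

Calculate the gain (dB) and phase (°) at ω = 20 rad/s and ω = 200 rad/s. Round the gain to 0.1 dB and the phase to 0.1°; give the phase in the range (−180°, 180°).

ω = 20: 35.4 dB, -76.0°; ω = 200: 6.7 dB, -103.8°

At s = jω = j20:
zero (s+80): 80 + j20 → |·| = √(80²+20²) = √6800 ≈ 82.462, ∠ = arctan(20/80) ≈ 14.04°
quadratic: (j20)² + 28·j20 + 400 = 0 + j560 → |·| ≈ 560, ∠ ≈ 90.00°
|T| = 400 · 82.462 / 560 ≈ 58.901
Gain = 20 log₁₀(58.901) ≈ 35.40 dB
∠T = 14.04° − 90.00° = -75.96°

At s = jω = j200:
zero (s+80): 80 + j200 → |·| = √(80²+200²) = √46400 ≈ 215.41, ∠ = arctan(200/80) ≈ 68.20°
quadratic: (j200)² + 28·j200 + 400 = -39600 + j5600 → |·| ≈ 39994, ∠ ≈ 171.95°
|T| = 400 · 215.41 / 39994 ≈ 2.1544
Gain = 20 log₁₀(2.1544) ≈ 6.67 dB
∠T = 68.20° − 171.95° = -103.75°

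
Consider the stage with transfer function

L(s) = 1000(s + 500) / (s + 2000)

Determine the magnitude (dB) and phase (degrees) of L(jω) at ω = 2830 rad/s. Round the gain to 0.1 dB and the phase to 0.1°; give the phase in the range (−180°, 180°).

At s = jω = j2830:
zero (s+500): 500 + j2830 → |·| = √(500²+2830²) = √8258900 ≈ 2873.8, ∠ = arctan(2830/500) ≈ 79.98°
pole (s+2000): 2000 + j2830 → |·| = √(2000²+2830²) = √12008900 ≈ 3465.4, ∠ = arctan(2830/2000) ≈ 54.75°
|L| = 1000 · 2873.8 / 3465.4 ≈ 829.28
Gain = 20 log₁₀(829.28) ≈ 58.37 dB
∠L = 79.98° − 54.75° = 25.23°

58.4 dB, 25.2°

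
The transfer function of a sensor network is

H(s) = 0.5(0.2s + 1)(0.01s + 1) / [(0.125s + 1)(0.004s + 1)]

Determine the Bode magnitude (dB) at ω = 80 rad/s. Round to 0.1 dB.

-0.2 dB

At ω = 80 rad/s:
zero (1 + j80·0.2) = 1 + j16 → |·| ≈ 16.031, ∠ ≈ 86.42°
zero (1 + j80·0.01) = 1 + j0.8 → |·| ≈ 1.2806, ∠ ≈ 38.66°
pole (1 + j80·0.125) = 1 + j10 → |·| ≈ 10.05, ∠ ≈ 84.29°
pole (1 + j80·0.004) = 1 + j0.32 → |·| ≈ 1.05, ∠ ≈ 17.74°
|H| = 0.5 · 16.031 · 1.2806 / (10.05 · 1.05) ≈ 0.97272
Gain = 20 log₁₀(0.97272) ≈ -0.24 dB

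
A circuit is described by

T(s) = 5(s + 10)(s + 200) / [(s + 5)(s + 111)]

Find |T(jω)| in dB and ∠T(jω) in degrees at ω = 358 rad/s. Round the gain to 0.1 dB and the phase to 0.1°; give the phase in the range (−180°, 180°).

At s = jω = j358:
zero (s+10): 10 + j358 → |·| = √(10²+358²) = √128264 ≈ 358.14, ∠ = arctan(358/10) ≈ 88.40°
zero (s+200): 200 + j358 → |·| = √(200²+358²) = √168164 ≈ 410.08, ∠ = arctan(358/200) ≈ 60.81°
pole (s+5): 5 + j358 → |·| = √(5²+358²) = √128189 ≈ 358.03, ∠ = arctan(358/5) ≈ 89.20°
pole (s+111): 111 + j358 → |·| = √(111²+358²) = √140485 ≈ 374.81, ∠ = arctan(358/111) ≈ 72.77°
|T| = 5 · 1.4687e+05 / 1.3419e+05 ≈ 5.4725
Gain = 20 log₁₀(5.4725) ≈ 14.76 dB
∠T = 149.21° − 161.97° = -12.76°

14.8 dB, -12.8°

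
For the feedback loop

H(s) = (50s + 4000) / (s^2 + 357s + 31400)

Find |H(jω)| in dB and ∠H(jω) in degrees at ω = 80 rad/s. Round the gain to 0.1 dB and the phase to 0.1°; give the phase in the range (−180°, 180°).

-16.5 dB, -3.8°

Substitute s = j80:
Numerator: 50(j80) + 4000 = 4000 + j4000
Denominator: (j80)^2 + 357(j80) + 31400 = 25000 + j28560
|N| = √(4000² + 4000²) ≈ 5656.9, ∠N ≈ 45.00°
|D| = √(25000² + 28560²) ≈ 37956, ∠D ≈ 48.80°
|H| = 5656.9 / 37956 ≈ 0.14904
Gain = 20 log₁₀(0.14904) ≈ -16.53 dB
∠H = 45.00° − 48.80° = -3.80°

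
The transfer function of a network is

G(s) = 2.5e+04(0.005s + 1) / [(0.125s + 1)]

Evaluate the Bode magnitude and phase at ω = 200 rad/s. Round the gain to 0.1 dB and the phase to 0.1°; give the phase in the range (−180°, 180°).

At ω = 200 rad/s:
zero (1 + j200·0.005) = 1 + j1 → |·| ≈ 1.4142, ∠ ≈ 45.00°
pole (1 + j200·0.125) = 1 + j25 → |·| ≈ 25.02, ∠ ≈ 87.71°
|G| = 2.5e+04 · 1.4142 / (25.02) ≈ 1413.1
Gain = 20 log₁₀(1413.1) ≈ 63.00 dB
∠G = (45.00°) − (87.71°) = -42.71°

63.0 dB, -42.7°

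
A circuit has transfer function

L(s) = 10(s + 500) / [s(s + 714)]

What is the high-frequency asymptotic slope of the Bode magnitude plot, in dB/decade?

-20 dB/decade

Each pole contributes −20 dB/decade at high frequency; each zero contributes +20 dB/decade.
Net: 1 zero(s) − 2 pole(s) → -20 dB/decade.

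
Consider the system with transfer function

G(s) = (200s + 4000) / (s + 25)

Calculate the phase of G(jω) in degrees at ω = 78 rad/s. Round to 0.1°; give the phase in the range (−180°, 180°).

3.4°

Substitute s = j78:
Numerator: 200(j78) + 4000 = 4000 + j15600
Denominator: (j78) + 25 = 25 + j78
|N| = √(4000² + 15600²) ≈ 16105, ∠N ≈ 75.62°
|D| = √(25² + 78²) ≈ 81.908, ∠D ≈ 72.23°
∠G = 75.62° − 72.23° = 3.39°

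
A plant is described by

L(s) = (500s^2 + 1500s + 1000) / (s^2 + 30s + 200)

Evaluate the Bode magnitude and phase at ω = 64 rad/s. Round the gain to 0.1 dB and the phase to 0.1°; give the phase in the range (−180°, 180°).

Substitute s = j64:
Numerator: 500(j64)^2 + 1500(j64) + 1000 = -2047000 + j96000
Denominator: (j64)^2 + 30(j64) + 200 = -3896 + j1920
|N| = √(2047000² + 96000²) ≈ 2.0492e+06, ∠N ≈ 177.31°
|D| = √(3896² + 1920²) ≈ 4343.4, ∠D ≈ 153.77°
|L| = 2.0492e+06 / 4343.4 ≈ 471.8
Gain = 20 log₁₀(471.8) ≈ 53.48 dB
∠L = 177.31° − 153.77° = 23.54°

53.5 dB, 23.5°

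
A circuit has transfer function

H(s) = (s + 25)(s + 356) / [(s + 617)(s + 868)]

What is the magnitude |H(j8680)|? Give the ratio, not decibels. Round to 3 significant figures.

0.993

At s = jω = j8680:
zero (s+25): 25 + j8680 → |·| = √(25²+8680²) = √75343025 ≈ 8680, ∠ = arctan(8680/25) ≈ 89.83°
zero (s+356): 356 + j8680 → |·| = √(356²+8680²) = √75469136 ≈ 8687.3, ∠ = arctan(8680/356) ≈ 87.65°
pole (s+617): 617 + j8680 → |·| = √(617²+8680²) = √75723089 ≈ 8701.9, ∠ = arctan(8680/617) ≈ 85.93°
pole (s+868): 868 + j8680 → |·| = √(868²+8680²) = √76095824 ≈ 8723.3, ∠ = arctan(8680/868) ≈ 84.29°
|H| = 1 · 7.5406e+07 / 7.5909e+07 ≈ 0.99337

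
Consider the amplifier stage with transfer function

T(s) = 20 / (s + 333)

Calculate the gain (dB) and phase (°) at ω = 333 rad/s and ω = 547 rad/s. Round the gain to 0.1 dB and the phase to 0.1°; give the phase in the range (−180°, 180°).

Substitute s = j333:
Numerator: 20 = 20 + j0
Denominator: (j333) + 333 = 333 + j333
|N| = √(20² + 0²) ≈ 20, ∠N ≈ 0.00°
|D| = √(333² + 333²) ≈ 470.93, ∠D ≈ 45.00°
|T| = 20 / 470.93 ≈ 0.042469
Gain = 20 log₁₀(0.042469) ≈ -27.44 dB
∠T = 0.00° − 45.00° = -45.00°

Substitute s = j547:
Numerator: 20 = 20 + j0
Denominator: (j547) + 333 = 333 + j547
|N| = √(20² + 0²) ≈ 20, ∠N ≈ 0.00°
|D| = √(333² + 547²) ≈ 640.39, ∠D ≈ 58.67°
|T| = 20 / 640.39 ≈ 0.031231
Gain = 20 log₁₀(0.031231) ≈ -30.11 dB
∠T = 0.00° − 58.67° = -58.67°

ω = 333: -27.4 dB, -45.0°; ω = 547: -30.1 dB, -58.7°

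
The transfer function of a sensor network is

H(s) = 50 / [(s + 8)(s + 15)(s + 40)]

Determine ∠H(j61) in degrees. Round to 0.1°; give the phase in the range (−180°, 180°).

144.5°

At s = jω = j61:
pole (s+8): 8 + j61 → |·| = √(8²+61²) = √3785 ≈ 61.522, ∠ = arctan(61/8) ≈ 82.53°
pole (s+15): 15 + j61 → |·| = √(15²+61²) = √3946 ≈ 62.817, ∠ = arctan(61/15) ≈ 76.18°
pole (s+40): 40 + j61 → |·| = √(40²+61²) = √5321 ≈ 72.945, ∠ = arctan(61/40) ≈ 56.75°
∠H = 0.00° − 215.46° = -215.46° ≡ 144.54° (principal value)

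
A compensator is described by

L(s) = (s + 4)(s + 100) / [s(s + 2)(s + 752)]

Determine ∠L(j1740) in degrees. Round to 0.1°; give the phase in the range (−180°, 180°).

At s = jω = j1740:
zero (s+4): 4 + j1740 → |·| = √(4²+1740²) = √3027616 ≈ 1740, ∠ = arctan(1740/4) ≈ 89.87°
zero (s+100): 100 + j1740 → |·| = √(100²+1740²) = √3037600 ≈ 1742.9, ∠ = arctan(1740/100) ≈ 86.71°
pole (s+2): 2 + j1740 → |·| = √(2²+1740²) = √3027604 ≈ 1740, ∠ = arctan(1740/2) ≈ 89.93°
pole (s+752): 752 + j1740 → |·| = √(752²+1740²) = √3593104 ≈ 1895.5, ∠ = arctan(1740/752) ≈ 66.63°
pole at origin: |s| = 1740, ∠ = 90.00° (in denominator)
∠L = 176.58° − 246.56° = -69.98°

-70.0°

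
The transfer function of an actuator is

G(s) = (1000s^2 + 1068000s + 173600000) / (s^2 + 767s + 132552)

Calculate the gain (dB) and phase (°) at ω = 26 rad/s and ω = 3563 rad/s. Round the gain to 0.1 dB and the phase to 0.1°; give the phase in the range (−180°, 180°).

Substitute s = j26:
Numerator: 1000(j26)^2 + 1068000(j26) + 173600000 = 172924000 + j27768000
Denominator: (j26)^2 + 767(j26) + 132552 = 131876 + j19942
|N| = √(172924000² + 27768000²) ≈ 1.7514e+08, ∠N ≈ 9.12°
|D| = √(131876² + 19942²) ≈ 1.3338e+05, ∠D ≈ 8.60°
|G| = 1.7514e+08 / 1.3338e+05 ≈ 1313.1
Gain = 20 log₁₀(1313.1) ≈ 62.37 dB
∠G = 9.12° − 8.60° = 0.52°

Substitute s = j3563:
Numerator: 1000(j3563)^2 + 1068000(j3563) + 173600000 = -12521369000 + j3805284000
Denominator: (j3563)^2 + 767(j3563) + 132552 = -12562417 + j2732821
|N| = √(12521369000² + 3805284000²) ≈ 1.3087e+10, ∠N ≈ 163.10°
|D| = √(12562417² + 2732821²) ≈ 1.2856e+07, ∠D ≈ 167.73°
|G| = 1.3087e+10 / 1.2856e+07 ≈ 1018
Gain = 20 log₁₀(1018) ≈ 60.15 dB
∠G = 163.10° − 167.73° = -4.63°

ω = 26: 62.4 dB, 0.5°; ω = 3563: 60.2 dB, -4.6°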